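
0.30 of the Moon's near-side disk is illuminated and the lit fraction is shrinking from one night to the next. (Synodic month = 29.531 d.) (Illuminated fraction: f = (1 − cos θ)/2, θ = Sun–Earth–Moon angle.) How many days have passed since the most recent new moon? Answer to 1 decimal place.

24.1 days

Invert f = (1 − cos θ)/2 to get cos θ = 1 − 2(0.30) = 0.400, hence θ₀ = arccos 0.400 = 66.4°.
Waning ⇒ past full, so θ = 360° − 66.4° = 293.6°.
At 360°/29.531 d per day, 293.6° corresponds to 24.08 days.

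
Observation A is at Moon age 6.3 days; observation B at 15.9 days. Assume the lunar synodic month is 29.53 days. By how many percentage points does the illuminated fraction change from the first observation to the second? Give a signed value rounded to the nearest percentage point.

+60 pp

θ₁ = 360° × 6.3/29.53 = 76.8°, f₁ = (1 − cos θ₁)/2 = 0.386.
θ₂ = 360° × 15.9/29.53 = 193.8°, f₂ = (1 − cos θ₂)/2 = 0.985.
Change = f₂ − f₁ = +0.600 → +60 percentage points.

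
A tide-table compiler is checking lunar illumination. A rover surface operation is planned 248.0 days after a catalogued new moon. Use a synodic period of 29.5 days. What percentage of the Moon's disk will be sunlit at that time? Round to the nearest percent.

Reduce mod P: 248.0 − 8×29.5 = 12.00 d into the current lunation.
The Moon has covered 12.00/29.5 of its cycle, so θ ≈ 360° × 12.00/29.5 = 146.4°.
cos 146.4° = (-0.833), so f = (1 − (-0.833))/2 = 0.917, so 92%.

92%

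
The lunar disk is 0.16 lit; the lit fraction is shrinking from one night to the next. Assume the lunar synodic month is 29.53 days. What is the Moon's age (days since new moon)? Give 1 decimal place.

25.7 days

cos θ = 1 − 2f = 0.680, giving a principal value of 47.2°.
Waning ⇒ past full, so θ = 360° − 47.2° = 312.8°.
At 360°/29.53 d per day, 312.8° corresponds to 25.66 days.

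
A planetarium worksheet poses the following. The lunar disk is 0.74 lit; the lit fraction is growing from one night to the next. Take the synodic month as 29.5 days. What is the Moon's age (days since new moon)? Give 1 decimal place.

Invert f = (1 − cos θ)/2 to get cos θ = 1 − 2(0.74) = -0.480, hence θ₀ = arccos -0.480 = 118.7°.
Waxing ⇒ before full, so θ = 118.7°.
At 360°/29.5 d per day, 118.7° corresponds to 9.73 days.

9.7 days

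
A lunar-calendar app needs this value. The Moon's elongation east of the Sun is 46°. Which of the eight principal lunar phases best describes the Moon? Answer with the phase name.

The waxing crescent sector spans roughly 22°–68°; 46° falls inside it.

waxing crescent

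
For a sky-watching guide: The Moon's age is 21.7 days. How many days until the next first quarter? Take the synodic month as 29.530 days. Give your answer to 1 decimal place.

First quarter is 0.25 of the way through the cycle: age 0.25 × 29.530 = 7.383 d.
Already past this cycle's first quarter; the next is at 7.383 + 29.530 = 36.913 d, so 36.913 − 21.7 = 15.213 days.

15.2 days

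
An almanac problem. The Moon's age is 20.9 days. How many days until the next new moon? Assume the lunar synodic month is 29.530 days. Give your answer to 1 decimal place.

8.6 days

The next new moon completes the synodic month: 29.530 − 20.9 = 8.630 days.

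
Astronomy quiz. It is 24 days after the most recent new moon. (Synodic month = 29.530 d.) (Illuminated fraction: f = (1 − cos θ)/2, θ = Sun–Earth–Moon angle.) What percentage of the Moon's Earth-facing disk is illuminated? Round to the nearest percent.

31%

Elongation θ = 360° × 24/29.530 ≈ 292.6°.
With cos θ = 0.384, the lit fraction is (1 − 0.384)/2 ≈ 0.308, so 31%.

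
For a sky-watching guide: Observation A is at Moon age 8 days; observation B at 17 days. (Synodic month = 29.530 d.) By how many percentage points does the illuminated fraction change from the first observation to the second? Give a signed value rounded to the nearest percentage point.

+38 pp

θ₁ = 360° × 8/29.530 = 97.5°, f₁ = (1 − cos θ₁)/2 = 0.566.
θ₂ = 360° × 17/29.530 = 207.2°, f₂ = (1 − cos θ₂)/2 = 0.945.
Change = f₂ − f₁ = +0.379 → +38 percentage points.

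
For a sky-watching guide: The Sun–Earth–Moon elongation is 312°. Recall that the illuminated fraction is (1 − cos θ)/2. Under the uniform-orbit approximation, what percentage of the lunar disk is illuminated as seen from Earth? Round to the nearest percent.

cos 312° = 0.669, so f = (1 − 0.669)/2 = 0.165, i.e. 17%.

17%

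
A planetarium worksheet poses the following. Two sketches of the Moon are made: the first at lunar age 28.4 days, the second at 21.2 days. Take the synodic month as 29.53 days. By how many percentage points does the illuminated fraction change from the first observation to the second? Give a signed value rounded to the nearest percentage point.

+59 percentage points

θ₁ = 360° × 28.4/29.53 = 346.2°, f₁ = (1 − cos θ₁)/2 = 0.014.
θ₂ = 360° × 21.2/29.53 = 258.4°, f₂ = (1 − cos θ₂)/2 = 0.600.
Change = f₂ − f₁ = +0.586 → +59 percentage points.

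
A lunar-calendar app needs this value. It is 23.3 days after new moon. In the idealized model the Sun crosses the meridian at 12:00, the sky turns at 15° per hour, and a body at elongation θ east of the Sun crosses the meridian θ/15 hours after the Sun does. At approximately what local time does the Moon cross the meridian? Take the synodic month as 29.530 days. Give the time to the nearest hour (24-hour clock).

Elongation θ = 360° × 23.3/29.530 ≈ 284.1°.
The Moon trails the Sun by θ/15 = 284.1/15 ≈ 18.94 hours.
12:00 + 18.94 h ≈ 06:56 → 07:00 to the nearest hour.

07:00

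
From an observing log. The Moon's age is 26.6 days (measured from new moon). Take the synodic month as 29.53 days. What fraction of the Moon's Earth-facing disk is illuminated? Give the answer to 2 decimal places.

0.09

Phase angle: θ = 360°·(26.6 d)/(29.53 d) = 324.3°.
Illuminated fraction = (1 − cos 324.3°)/2 = (1 − 0.812)/2 ≈ 0.094.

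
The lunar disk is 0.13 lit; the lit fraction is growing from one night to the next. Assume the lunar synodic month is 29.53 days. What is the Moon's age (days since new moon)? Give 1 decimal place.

3.5 days

From f = (1 − cos θ)/2: cos θ = 1 − 2×0.13 = 0.740; arccos → 42.3°.
Before full moon the principal value applies: θ = 42.3°.
At 360°/29.53 d per day, 42.3° corresponds to 3.47 days.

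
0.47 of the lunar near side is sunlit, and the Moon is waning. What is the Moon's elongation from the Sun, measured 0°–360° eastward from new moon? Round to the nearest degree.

273°

cos θ = 1 − 2f = 0.060, giving a principal value of 86.6°.
Waning ⇒ past full, so θ = 360° − 86.6° = 273.4°.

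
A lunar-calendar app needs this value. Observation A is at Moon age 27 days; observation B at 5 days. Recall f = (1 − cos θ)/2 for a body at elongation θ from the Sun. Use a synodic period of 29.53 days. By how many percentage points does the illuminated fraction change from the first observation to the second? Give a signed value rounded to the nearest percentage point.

First observation: θ = 360°·27/29.53 = 329.2°, so f = 0.071.
Second observation: θ = 61.0°, f = 0.257.
Δf = 0.257 − 0.071 = +0.187, i.e. +19 pp.

+19 pp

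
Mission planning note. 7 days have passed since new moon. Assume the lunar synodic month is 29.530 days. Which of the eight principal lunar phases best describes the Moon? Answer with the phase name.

θ ≈ 360° × 7/29.530 = 85°, which falls in the first quarter sector.

first quarter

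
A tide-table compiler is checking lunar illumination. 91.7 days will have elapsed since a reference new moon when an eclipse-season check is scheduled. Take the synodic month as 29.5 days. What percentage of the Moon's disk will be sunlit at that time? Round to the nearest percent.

91.7/29.5 = 3.108 lunations, so 3 complete cycles and 3.20 d into the next.
Elongation θ = 360° × 3.20/29.5 ≈ 39.1°.
cos 39.1° = 0.777, so f = (1 − 0.777)/2 = 0.112, so 11%.

11%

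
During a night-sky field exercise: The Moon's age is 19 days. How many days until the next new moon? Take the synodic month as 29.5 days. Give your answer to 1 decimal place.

10.5 days

One full lunation from the last new moon is 29.5 d; remaining = 29.5 − 19 = 10.500 d.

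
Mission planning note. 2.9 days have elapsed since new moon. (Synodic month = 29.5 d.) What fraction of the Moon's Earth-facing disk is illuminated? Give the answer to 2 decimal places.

0.09

Phase angle: θ = 360°·(2.9 d)/(29.5 d) = 35.4°.
cos 35.4° = 0.815, so f = (1 − 0.815)/2 = 0.092.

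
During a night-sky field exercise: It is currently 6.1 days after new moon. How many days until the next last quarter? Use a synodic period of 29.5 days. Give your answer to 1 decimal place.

Last quarter is 0.75 of the way through the cycle: age 0.75 × 29.5 = 22.125 d.
So 16.025 days remain (22.125 − 6.1).

16.0 days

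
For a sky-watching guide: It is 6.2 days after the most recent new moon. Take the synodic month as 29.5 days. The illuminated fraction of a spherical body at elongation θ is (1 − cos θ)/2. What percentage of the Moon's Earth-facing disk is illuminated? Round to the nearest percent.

Elongation θ = 360° × 6.2/29.5 ≈ 75.7°.
Illuminated fraction = (1 − cos 75.7°)/2 = (1 − 0.248)/2 ≈ 0.376, so 38%.

38%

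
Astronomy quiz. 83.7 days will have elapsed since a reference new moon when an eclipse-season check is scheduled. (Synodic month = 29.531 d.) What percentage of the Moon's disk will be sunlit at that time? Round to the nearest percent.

25%

83.7 d spans 2 complete synodic months (2 × 29.531 = 59.06 d) plus 24.64 d.
The Moon has covered 24.64/29.531 of its cycle, so θ ≈ 360° × 24.64/29.531 = 300.4°.
With cos θ = 0.505, the lit fraction is (1 − 0.505)/2 ≈ 0.247, so 25%.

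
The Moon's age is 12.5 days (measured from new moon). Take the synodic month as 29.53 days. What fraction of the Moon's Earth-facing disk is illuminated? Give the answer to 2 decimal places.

0.94

The Moon has covered 12.5/29.53 of its cycle, so θ ≈ 360° × 12.5/29.53 = 152.4°.
With cos θ = (-0.886), the lit fraction is (1 − (-0.886))/2 ≈ 0.943.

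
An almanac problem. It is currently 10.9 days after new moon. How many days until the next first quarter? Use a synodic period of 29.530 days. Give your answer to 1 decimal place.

26.0 days

First quarter occurs at elongation 90°, i.e. at age 29.530 × 90/360 = 7.383 d.
Already past this cycle's first quarter; the next is at 7.383 + 29.530 = 36.913 d, so 36.913 − 10.9 = 26.013 days.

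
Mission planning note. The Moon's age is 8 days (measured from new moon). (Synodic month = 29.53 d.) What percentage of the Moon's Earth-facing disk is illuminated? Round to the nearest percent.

57%

The Moon has covered 8/29.53 of its cycle, so θ ≈ 360° × 8/29.53 = 97.5°.
Illuminated fraction = (1 − cos 97.5°)/2 = (1 − (-0.131))/2 ≈ 0.566, so 57%.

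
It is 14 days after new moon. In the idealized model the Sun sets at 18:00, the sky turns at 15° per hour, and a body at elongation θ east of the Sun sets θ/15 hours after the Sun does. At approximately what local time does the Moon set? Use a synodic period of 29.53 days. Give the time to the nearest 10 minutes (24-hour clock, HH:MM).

05:20

Phase angle: θ = 360°·(14 d)/(29.53 d) = 170.7°.
The Moon trails the Sun by θ/15 = 170.7/15 ≈ 11.38 hours.
18:00 + 11.378 h ≈ 05:23 → 05:20 to the nearest ten minutes.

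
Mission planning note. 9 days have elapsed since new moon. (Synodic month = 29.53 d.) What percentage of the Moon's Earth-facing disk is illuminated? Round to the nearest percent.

67%

Elongation θ = 360° × 9/29.53 ≈ 109.7°.
With cos θ = (-0.337), the lit fraction is (1 − (-0.337))/2 ≈ 0.669, so 67%.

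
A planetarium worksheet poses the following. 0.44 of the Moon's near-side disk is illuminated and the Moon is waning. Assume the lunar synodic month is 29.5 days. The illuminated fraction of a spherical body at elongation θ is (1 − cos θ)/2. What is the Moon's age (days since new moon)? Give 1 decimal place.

22.7 days

Invert f = (1 − cos θ)/2 to get cos θ = 1 − 2(0.44) = 0.120, hence θ₀ = arccos 0.120 = 83.1°.
Since the Moon is past full (waning), take the reflex angle: θ = 360° − 83.1° = 276.9°.
At 360°/29.5 d per day, 276.9° corresponds to 22.69 days.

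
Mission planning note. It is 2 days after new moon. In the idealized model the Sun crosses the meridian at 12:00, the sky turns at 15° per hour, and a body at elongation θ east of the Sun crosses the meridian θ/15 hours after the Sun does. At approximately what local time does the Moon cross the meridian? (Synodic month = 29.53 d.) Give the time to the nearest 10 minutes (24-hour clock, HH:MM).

13:40

Phase angle: θ = 360°·(2 d)/(29.53 d) = 24.4°.
The Moon trails the Sun by θ/15 = 24.4/15 ≈ 1.63 hours.
12:00 + 1.625 h ≈ 13:38 → 13:40 to the nearest ten minutes.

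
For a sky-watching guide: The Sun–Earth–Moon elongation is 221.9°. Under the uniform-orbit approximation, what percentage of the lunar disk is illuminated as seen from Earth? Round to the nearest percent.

cos 221.9° = (-0.744), so f = (1 − (-0.744))/2 = 0.872, i.e. 87%.

87%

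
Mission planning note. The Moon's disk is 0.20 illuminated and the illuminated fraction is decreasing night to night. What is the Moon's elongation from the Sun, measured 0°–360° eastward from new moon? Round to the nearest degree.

From f = (1 − cos θ)/2: cos θ = 1 − 2×0.20 = 0.600; arccos → 53.1°.
A waning Moon lies in 180°–360°, so θ = 360° − 53.1° = 306.9°.

307°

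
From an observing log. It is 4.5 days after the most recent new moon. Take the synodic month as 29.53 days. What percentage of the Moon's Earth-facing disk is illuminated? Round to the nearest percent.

Phase angle: θ = 360°·(4.5 d)/(29.53 d) = 54.9°.
Illuminated fraction = (1 − cos 54.9°)/2 = (1 − 0.576)/2 ≈ 0.212, so 21%.

21%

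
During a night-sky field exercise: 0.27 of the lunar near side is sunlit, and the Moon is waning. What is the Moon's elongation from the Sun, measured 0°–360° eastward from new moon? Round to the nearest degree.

297°

cos θ = 1 − 2f = 0.460, giving a principal value of 62.6°.
A waning Moon lies in 180°–360°, so θ = 360° − 62.6° = 297.4°.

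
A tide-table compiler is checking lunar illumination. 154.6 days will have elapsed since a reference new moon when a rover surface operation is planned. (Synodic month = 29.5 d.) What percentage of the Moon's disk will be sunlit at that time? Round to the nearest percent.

47%

154.6/29.5 = 5.241 lunations, so 5 complete cycles and 7.10 d into the next.
The Moon has covered 7.10/29.5 of its cycle, so θ ≈ 360° × 7.10/29.5 = 86.6°.
cos 86.6° = 0.059, so f = (1 − 0.059)/2 = 0.471, so 47%.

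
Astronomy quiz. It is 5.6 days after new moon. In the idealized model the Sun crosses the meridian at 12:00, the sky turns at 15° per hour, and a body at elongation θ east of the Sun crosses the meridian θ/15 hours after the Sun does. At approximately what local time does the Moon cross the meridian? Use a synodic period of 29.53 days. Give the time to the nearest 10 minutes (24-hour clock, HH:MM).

The Moon has covered 5.6/29.53 of its cycle, so θ ≈ 360° × 5.6/29.53 = 68.3°.
The Moon trails the Sun by θ/15 = 68.3/15 ≈ 4.55 hours.
12:00 + 4.551 h ≈ 16:33 → 16:30 to the nearest ten minutes.

16:30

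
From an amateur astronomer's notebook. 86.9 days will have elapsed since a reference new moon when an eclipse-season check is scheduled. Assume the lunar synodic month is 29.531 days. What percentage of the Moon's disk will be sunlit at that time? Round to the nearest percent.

Reduce mod P: 86.9 − 2×29.531 = 27.84 d into the current lunation.
Phase angle: θ = 360°·(27.84 d)/(29.531 d) = 339.4°.
cos 339.4° = 0.936, so f = (1 − 0.936)/2 = 0.032, so 3%.

3%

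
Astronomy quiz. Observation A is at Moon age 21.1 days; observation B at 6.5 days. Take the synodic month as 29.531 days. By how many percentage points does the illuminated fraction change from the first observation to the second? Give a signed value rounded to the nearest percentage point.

-20 pp

θ₁ = 360° × 21.1/29.531 = 257.2°, f₁ = (1 − cos θ₁)/2 = 0.611.
θ₂ = 360° × 6.5/29.531 = 79.2°, f₂ = (1 − cos θ₂)/2 = 0.407.
Change = f₂ − f₁ = -0.204 → -20 percentage points.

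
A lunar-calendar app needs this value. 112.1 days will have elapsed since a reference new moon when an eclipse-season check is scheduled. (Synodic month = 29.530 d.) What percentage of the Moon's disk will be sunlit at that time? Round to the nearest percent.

36%

112.1/29.530 = 3.796 lunations, so 3 complete cycles and 23.51 d into the next.
The Moon has covered 23.51/29.530 of its cycle, so θ ≈ 360° × 23.51/29.530 = 286.6°.
cos 286.6° = 0.286, so f = (1 − 0.286)/2 = 0.357, so 36%.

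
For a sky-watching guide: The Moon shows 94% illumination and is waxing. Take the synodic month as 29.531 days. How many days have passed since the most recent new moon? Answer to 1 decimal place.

12.4 days

Invert f = (1 − cos θ)/2 to get cos θ = 1 − 2(0.94) = -0.880, hence θ₀ = arccos -0.880 = 151.6°.
Before full moon the principal value applies: θ = 151.6°.
Age = 29.531 × 151.6°/360° ≈ 12.44 days.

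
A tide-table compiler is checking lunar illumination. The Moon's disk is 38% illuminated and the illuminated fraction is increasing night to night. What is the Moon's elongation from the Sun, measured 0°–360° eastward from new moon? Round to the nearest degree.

cos θ = 1 − 2f = 0.240, giving a principal value of 76.1°.
Before full moon the principal value applies: θ = 76.1°.

76°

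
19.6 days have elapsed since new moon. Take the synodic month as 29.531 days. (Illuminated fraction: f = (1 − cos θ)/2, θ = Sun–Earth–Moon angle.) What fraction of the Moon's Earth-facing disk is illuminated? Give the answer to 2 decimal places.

0.76

Phase angle: θ = 360°·(19.6 d)/(29.531 d) = 238.9°.
Illuminated fraction = (1 − cos 238.9°)/2 = (1 − (-0.516))/2 ≈ 0.758.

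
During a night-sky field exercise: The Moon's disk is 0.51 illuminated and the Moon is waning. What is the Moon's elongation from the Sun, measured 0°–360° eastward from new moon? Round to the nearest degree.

Invert f = (1 − cos θ)/2 to get cos θ = 1 − 2(0.51) = -0.020, hence θ₀ = arccos -0.020 = 91.1°.
Since the Moon is past full (waning), take the reflex angle: θ = 360° − 91.1° = 268.9°.

269°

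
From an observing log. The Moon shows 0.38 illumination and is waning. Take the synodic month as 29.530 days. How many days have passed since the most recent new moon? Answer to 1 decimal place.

23.3 days

cos θ = 1 − 2f = 0.240, giving a principal value of 76.1°.
Waning ⇒ past full, so θ = 360° − 76.1° = 283.9°.
At 360°/29.530 d per day, 283.9° corresponds to 23.29 days.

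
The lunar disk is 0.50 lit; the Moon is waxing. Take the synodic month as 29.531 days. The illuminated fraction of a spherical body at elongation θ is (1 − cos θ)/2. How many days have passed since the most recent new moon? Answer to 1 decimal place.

7.4 days

From f = (1 − cos θ)/2: cos θ = 1 − 2×0.50 = 0.000; arccos → 90.0°.
Waxing ⇒ before full, so θ = 90.0°.
That fraction of the synodic month is 90.0/360 × 29.531 d ≈ 7.38 d.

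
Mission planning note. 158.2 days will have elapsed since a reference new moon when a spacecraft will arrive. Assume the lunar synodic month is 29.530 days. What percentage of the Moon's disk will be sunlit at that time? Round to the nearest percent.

Reduce mod P: 158.2 − 5×29.530 = 10.55 d into the current lunation.
The Moon has covered 10.55/29.530 of its cycle, so θ ≈ 360° × 10.55/29.530 = 128.6°.
Illuminated fraction = (1 − cos 128.6°)/2 = (1 − (-0.624))/2 ≈ 0.812, so 81%.

81%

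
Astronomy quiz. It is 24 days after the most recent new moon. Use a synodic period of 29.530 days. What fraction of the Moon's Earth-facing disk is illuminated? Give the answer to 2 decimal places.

Elongation θ = 360° × 24/29.530 ≈ 292.6°.
Illuminated fraction = (1 − cos 292.6°)/2 = (1 − 0.384)/2 ≈ 0.308.

0.31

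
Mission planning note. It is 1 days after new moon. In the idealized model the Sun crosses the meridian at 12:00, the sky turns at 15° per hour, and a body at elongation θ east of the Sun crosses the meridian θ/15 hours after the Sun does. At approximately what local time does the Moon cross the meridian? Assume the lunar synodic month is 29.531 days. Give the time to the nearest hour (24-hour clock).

13:00

Phase angle: θ = 360°·(1 d)/(29.531 d) = 12.2°.
Delay after the Sun = 12.2° / (15°/h) ≈ 0.81 h.
12:00 + 0.81 h ≈ 12:49 → 13:00 to the nearest hour.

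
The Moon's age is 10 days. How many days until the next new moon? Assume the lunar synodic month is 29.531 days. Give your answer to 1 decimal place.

One full lunation from the last new moon is 29.531 d; remaining = 29.531 − 10 = 19.531 d.

19.5 days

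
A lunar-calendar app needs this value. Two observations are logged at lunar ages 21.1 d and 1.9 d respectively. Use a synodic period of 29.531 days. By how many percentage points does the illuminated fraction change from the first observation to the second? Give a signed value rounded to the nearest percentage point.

First observation: θ = 360°·21.1/29.531 = 257.2°, so f = 0.611.
Second observation: θ = 23.2°, f = 0.040.
Δf = 0.040 − 0.611 = -0.570, i.e. -57 pp.

-57 pp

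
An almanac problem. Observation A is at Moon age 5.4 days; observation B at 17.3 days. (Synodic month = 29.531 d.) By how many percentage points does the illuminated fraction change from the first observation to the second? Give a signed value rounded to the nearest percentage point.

θ₁ = 360° × 5.4/29.531 = 65.8°, f₁ = (1 − cos θ₁)/2 = 0.295.
θ₂ = 360° × 17.3/29.531 = 210.9°, f₂ = (1 − cos θ₂)/2 = 0.929.
Change = f₂ − f₁ = +0.634 → +63 percentage points.

+63 pp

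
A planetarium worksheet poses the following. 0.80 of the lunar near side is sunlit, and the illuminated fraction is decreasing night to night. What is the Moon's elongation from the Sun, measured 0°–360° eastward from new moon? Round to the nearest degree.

233°

cos θ = 1 − 2f = -0.600, giving a principal value of 126.9°.
Waning ⇒ past full, so θ = 360° − 126.9° = 233.1°.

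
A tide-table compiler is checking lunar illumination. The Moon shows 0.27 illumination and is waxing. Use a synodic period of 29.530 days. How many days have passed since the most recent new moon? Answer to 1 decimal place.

From f = (1 − cos θ)/2: cos θ = 1 − 2×0.27 = 0.460; arccos → 62.6°.
Before full moon the principal value applies: θ = 62.6°.
That fraction of the synodic month is 62.6/360 × 29.530 d ≈ 5.14 d.

5.1 days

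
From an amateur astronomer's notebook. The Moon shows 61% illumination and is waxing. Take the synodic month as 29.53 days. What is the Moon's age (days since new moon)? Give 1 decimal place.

Invert f = (1 − cos θ)/2 to get cos θ = 1 − 2(0.61) = -0.220, hence θ₀ = arccos -0.220 = 102.7°.
The Moon is waxing (0°–180°), so θ = 102.7° directly.
At 360°/29.53 d per day, 102.7° corresponds to 8.42 days.

8.4 days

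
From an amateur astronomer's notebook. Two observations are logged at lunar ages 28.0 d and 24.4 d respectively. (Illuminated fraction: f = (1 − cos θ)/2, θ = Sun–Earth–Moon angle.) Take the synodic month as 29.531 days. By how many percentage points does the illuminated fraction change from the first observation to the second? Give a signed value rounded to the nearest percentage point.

+24 pp

θ₁ = 360° × 28.0/29.531 = 341.3°, f₁ = (1 − cos θ₁)/2 = 0.026.
θ₂ = 360° × 24.4/29.531 = 297.5°, f₂ = (1 − cos θ₂)/2 = 0.270.
Change = f₂ − f₁ = +0.243 → +24 percentage points.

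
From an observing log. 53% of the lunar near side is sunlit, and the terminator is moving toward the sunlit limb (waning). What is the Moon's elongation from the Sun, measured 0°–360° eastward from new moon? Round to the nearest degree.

cos θ = 1 − 2f = -0.060, giving a principal value of 93.4°.
Waning ⇒ past full, so θ = 360° − 93.4° = 266.6°.

267°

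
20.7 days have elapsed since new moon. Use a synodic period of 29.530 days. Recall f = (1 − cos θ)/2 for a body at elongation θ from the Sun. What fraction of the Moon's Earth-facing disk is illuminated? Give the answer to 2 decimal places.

0.65

Elongation θ = 360° × 20.7/29.530 ≈ 252.4°.
Illuminated fraction = (1 − cos 252.4°)/2 = (1 − (-0.303))/2 ≈ 0.652.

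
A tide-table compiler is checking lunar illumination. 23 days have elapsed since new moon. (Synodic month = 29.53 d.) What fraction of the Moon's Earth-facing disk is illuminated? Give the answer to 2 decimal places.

0.41

Phase angle: θ = 360°·(23 d)/(29.53 d) = 280.4°.
cos 280.4° = 0.180, so f = (1 − 0.180)/2 = 0.410.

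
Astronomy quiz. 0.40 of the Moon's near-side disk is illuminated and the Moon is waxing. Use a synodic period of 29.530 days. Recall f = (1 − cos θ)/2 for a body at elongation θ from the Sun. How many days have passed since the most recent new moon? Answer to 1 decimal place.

6.4 days

cos θ = 1 − 2f = 0.200, giving a principal value of 78.5°.
Before full moon the principal value applies: θ = 78.5°.
At 360°/29.530 d per day, 78.5° corresponds to 6.44 days.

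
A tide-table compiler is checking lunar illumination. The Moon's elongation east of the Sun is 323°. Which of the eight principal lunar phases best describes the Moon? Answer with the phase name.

waning crescent

The waning crescent sector spans roughly 292°–338°; 323° falls inside it.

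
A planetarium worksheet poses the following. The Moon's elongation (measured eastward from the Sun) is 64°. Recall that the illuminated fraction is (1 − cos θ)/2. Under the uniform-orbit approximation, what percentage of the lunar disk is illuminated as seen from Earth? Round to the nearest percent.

28%

f = (1 − cos 64°)/2 = (1 − 0.438)/2 ≈ 0.281, i.e. 28%.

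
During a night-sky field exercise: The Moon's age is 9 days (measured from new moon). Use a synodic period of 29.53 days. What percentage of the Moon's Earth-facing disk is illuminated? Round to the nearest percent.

Elongation θ = 360° × 9/29.53 ≈ 109.7°.
cos 109.7° = (-0.337), so f = (1 − (-0.337))/2 = 0.669, so 67%.

67%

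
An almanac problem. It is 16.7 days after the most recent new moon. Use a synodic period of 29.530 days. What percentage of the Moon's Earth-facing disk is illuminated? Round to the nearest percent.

The Moon has covered 16.7/29.530 of its cycle, so θ ≈ 360° × 16.7/29.530 = 203.6°.
cos 203.6° = (-0.916), so f = (1 − (-0.916))/2 = 0.958, so 96%.

96%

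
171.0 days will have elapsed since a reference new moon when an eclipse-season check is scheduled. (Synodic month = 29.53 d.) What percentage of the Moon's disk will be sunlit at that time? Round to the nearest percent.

171.0/29.53 = 5.791 lunations, so 5 complete cycles and 23.35 d into the next.
The Moon has covered 23.35/29.53 of its cycle, so θ ≈ 360° × 23.35/29.53 = 284.7°.
With cos θ = 0.253, the lit fraction is (1 − 0.253)/2 ≈ 0.373, so 37%.

37%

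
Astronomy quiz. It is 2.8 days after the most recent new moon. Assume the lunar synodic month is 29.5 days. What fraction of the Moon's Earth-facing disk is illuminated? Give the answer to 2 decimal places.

0.09

The Moon has covered 2.8/29.5 of its cycle, so θ ≈ 360° × 2.8/29.5 = 34.2°.
Illuminated fraction = (1 − cos 34.2°)/2 = (1 − 0.827)/2 ≈ 0.086.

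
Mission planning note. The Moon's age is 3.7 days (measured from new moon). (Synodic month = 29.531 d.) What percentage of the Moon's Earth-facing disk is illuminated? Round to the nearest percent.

15%

Elongation θ = 360° × 3.7/29.531 ≈ 45.1°.
Illuminated fraction = (1 − cos 45.1°)/2 = (1 − 0.706)/2 ≈ 0.147, so 15%.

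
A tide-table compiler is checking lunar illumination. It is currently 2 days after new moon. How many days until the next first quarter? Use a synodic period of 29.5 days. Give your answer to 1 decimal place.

5.4 days

First quarter is 0.25 of the way through the cycle: age 0.25 × 29.5 = 7.375 d.
So 5.375 days remain (7.375 − 2).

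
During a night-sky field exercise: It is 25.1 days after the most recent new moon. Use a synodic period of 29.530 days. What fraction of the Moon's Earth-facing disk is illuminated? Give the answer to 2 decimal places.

Elongation θ = 360° × 25.1/29.530 ≈ 306.0°.
Illuminated fraction = (1 − cos 306.0°)/2 = (1 − 0.588)/2 ≈ 0.206.

0.21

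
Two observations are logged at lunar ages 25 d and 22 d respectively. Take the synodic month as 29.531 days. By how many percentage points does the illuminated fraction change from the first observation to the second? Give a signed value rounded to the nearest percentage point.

+30 percentage points

θ₁ = 360° × 25/29.531 = 304.8°, f₁ = (1 − cos θ₁)/2 = 0.215.
θ₂ = 360° × 22/29.531 = 268.2°, f₂ = (1 − cos θ₂)/2 = 0.516.
Change = f₂ − f₁ = +0.301 → +30 percentage points.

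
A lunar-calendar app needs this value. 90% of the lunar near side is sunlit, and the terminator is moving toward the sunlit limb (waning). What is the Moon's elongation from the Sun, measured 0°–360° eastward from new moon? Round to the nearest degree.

217°

From f = (1 − cos θ)/2: cos θ = 1 − 2×0.90 = -0.800; arccos → 143.1°.
Since the Moon is past full (waning), take the reflex angle: θ = 360° − 143.1° = 216.9°.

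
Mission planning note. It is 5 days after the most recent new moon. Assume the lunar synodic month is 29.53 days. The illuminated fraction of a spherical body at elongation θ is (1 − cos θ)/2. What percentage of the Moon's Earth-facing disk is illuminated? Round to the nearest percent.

26%

The Moon has covered 5/29.53 of its cycle, so θ ≈ 360° × 5/29.53 = 61.0°.
cos 61.0° = 0.485, so f = (1 − 0.485)/2 = 0.257, so 26%.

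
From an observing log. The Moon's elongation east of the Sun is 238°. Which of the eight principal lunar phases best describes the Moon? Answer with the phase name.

The waning gibbous sector spans roughly 202°–248°; 238° falls inside it.

waning gibbous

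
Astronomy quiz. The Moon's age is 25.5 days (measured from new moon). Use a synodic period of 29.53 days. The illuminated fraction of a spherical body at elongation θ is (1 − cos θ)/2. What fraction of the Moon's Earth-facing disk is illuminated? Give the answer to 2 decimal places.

0.17

Elongation θ = 360° × 25.5/29.53 ≈ 310.9°.
With cos θ = 0.654, the lit fraction is (1 − 0.654)/2 ≈ 0.173.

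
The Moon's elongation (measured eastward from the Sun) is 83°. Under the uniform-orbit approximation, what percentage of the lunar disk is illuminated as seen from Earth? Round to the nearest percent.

cos 83° = 0.122, so f = (1 − 0.122)/2 = 0.439, i.e. 44%.

44%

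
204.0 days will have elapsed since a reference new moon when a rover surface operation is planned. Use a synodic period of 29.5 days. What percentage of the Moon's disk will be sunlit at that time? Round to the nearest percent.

204.0/29.5 = 6.915 lunations, so 6 complete cycles and 27.00 d into the next.
Phase angle: θ = 360°·(27.00 d)/(29.5 d) = 329.5°.
With cos θ = 0.862, the lit fraction is (1 − 0.862)/2 ≈ 0.069, so 7%.

7%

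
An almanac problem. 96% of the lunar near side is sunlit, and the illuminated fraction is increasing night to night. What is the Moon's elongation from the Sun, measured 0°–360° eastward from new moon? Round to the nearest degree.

cos θ = 1 − 2f = -0.920, giving a principal value of 156.9°.
Before full moon the principal value applies: θ = 156.9°.

157°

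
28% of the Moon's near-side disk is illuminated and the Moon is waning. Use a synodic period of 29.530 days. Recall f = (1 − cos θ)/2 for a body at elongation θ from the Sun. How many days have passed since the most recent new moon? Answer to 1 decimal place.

24.3 days

From f = (1 − cos θ)/2: cos θ = 1 − 2×0.28 = 0.440; arccos → 63.9°.
A waning Moon lies in 180°–360°, so θ = 360° − 63.9° = 296.1°.
At 360°/29.530 d per day, 296.1° corresponds to 24.29 days.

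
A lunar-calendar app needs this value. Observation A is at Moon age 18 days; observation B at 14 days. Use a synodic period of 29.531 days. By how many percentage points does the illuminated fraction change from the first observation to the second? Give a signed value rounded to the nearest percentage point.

+11 pp

θ₁ = 360° × 18/29.531 = 219.4°, f₁ = (1 − cos θ₁)/2 = 0.886.
θ₂ = 360° × 14/29.531 = 170.7°, f₂ = (1 − cos θ₂)/2 = 0.993.
Change = f₂ − f₁ = +0.107 → +11 percentage points.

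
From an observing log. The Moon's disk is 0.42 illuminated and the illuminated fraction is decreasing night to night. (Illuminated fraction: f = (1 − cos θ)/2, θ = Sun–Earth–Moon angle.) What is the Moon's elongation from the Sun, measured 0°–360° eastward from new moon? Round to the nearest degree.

279°

cos θ = 1 − 2f = 0.160, giving a principal value of 80.8°.
A waning Moon lies in 180°–360°, so θ = 360° − 80.8° = 279.2°.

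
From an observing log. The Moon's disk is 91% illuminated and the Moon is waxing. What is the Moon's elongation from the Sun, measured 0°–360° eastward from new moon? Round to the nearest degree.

Invert f = (1 − cos θ)/2 to get cos θ = 1 − 2(0.91) = -0.820, hence θ₀ = arccos -0.820 = 145.1°.
Before full moon the principal value applies: θ = 145.1°.

145°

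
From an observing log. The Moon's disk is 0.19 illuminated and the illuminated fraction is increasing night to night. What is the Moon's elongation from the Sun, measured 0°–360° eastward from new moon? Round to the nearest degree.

52°

From f = (1 − cos θ)/2: cos θ = 1 − 2×0.19 = 0.620; arccos → 51.7°.
Waxing ⇒ before full, so θ = 51.7°.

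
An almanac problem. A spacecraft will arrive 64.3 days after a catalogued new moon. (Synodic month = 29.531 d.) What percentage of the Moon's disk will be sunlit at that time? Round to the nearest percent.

28%

64.3 d spans 2 complete synodic months (2 × 29.531 = 59.06 d) plus 5.24 d.
Phase angle: θ = 360°·(5.24 d)/(29.531 d) = 63.9°.
cos 63.9° = 0.441, so f = (1 − 0.441)/2 = 0.280, so 28%.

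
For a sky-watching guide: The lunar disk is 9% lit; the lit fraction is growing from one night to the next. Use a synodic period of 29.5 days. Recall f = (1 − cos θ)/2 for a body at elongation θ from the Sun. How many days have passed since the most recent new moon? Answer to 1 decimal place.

2.9 days

Invert f = (1 − cos θ)/2 to get cos θ = 1 − 2(0.09) = 0.820, hence θ₀ = arccos 0.820 = 34.9°.
Before full moon the principal value applies: θ = 34.9°.
That fraction of the synodic month is 34.9/360 × 29.5 d ≈ 2.86 d.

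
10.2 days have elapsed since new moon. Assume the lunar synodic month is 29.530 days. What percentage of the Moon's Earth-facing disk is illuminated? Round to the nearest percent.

78%

Elongation θ = 360° × 10.2/29.530 ≈ 124.3°.
Illuminated fraction = (1 − cos 124.3°)/2 = (1 − (-0.564))/2 ≈ 0.782, so 78%.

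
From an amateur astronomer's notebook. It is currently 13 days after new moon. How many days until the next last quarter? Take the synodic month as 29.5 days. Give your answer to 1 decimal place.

9.1 days

Last quarter occurs at elongation 270°, i.e. at age 29.5 × 270/360 = 22.125 d.
That is 22.125 − 13 = 9.125 days ahead.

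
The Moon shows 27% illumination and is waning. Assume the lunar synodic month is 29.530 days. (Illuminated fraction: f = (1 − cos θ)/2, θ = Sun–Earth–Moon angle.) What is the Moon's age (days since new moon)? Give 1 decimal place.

24.4 days

Invert f = (1 − cos θ)/2 to get cos θ = 1 − 2(0.27) = 0.460, hence θ₀ = arccos 0.460 = 62.6°.
A waning Moon lies in 180°–360°, so θ = 360° − 62.6° = 297.4°.
Age = 29.530 × 297.4°/360° ≈ 24.39 days.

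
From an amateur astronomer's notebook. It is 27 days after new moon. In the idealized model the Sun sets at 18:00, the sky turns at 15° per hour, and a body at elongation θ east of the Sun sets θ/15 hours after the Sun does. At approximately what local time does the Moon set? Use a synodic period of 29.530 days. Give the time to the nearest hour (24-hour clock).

The Moon has covered 27/29.530 of its cycle, so θ ≈ 360° × 27/29.530 = 329.2°.
The Moon trails the Sun by θ/15 = 329.2/15 ≈ 21.94 hours.
18:00 + 21.94 h ≈ 15:57 → 16:00 to the nearest hour.

16:00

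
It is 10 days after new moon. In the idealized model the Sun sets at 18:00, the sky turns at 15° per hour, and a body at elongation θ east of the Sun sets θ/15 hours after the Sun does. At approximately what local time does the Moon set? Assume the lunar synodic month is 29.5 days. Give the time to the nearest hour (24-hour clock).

02:00

The Moon has covered 10/29.5 of its cycle, so θ ≈ 360° × 10/29.5 = 122.0°.
The Moon trails the Sun by θ/15 = 122.0/15 ≈ 8.14 hours.
18:00 + 8.14 h ≈ 02:08 → 02:00 to the nearest hour.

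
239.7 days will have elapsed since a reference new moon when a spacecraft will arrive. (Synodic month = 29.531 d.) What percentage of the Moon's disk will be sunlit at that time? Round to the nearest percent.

Reduce mod P: 239.7 − 8×29.531 = 3.45 d into the current lunation.
Phase angle: θ = 360°·(3.45 d)/(29.531 d) = 42.1°.
With cos θ = 0.742, the lit fraction is (1 − 0.742)/2 ≈ 0.129, so 13%.

13%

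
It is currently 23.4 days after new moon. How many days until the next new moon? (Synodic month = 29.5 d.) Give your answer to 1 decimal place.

6.1 days

The next new moon completes the synodic month: 29.5 − 23.4 = 6.100 days.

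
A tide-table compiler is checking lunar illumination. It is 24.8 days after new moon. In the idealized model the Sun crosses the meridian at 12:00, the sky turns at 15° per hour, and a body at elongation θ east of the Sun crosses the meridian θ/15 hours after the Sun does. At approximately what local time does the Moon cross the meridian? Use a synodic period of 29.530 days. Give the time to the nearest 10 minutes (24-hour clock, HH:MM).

08:10

The Moon has covered 24.8/29.530 of its cycle, so θ ≈ 360° × 24.8/29.530 = 302.3°.
Delay after the Sun = 302.3° / (15°/h) ≈ 20.16 h.
12:00 + 20.156 h ≈ 08:09 → 08:10 to the nearest ten minutes.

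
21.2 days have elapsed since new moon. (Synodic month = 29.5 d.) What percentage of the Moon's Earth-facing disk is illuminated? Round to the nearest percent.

60%

The Moon has covered 21.2/29.5 of its cycle, so θ ≈ 360° × 21.2/29.5 = 258.7°.
With cos θ = (-0.196), the lit fraction is (1 − (-0.196))/2 ≈ 0.598, so 60%.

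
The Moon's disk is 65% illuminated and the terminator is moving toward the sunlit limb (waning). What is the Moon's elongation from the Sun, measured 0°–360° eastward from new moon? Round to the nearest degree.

253°

From f = (1 − cos θ)/2: cos θ = 1 − 2×0.65 = -0.300; arccos → 107.5°.
A waning Moon lies in 180°–360°, so θ = 360° − 107.5° = 252.5°.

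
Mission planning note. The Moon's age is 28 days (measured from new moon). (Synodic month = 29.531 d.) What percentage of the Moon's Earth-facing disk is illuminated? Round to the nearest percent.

The Moon has covered 28/29.531 of its cycle, so θ ≈ 360° × 28/29.531 = 341.3°.
With cos θ = 0.947, the lit fraction is (1 − 0.947)/2 ≈ 0.026, so 3%.

3%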